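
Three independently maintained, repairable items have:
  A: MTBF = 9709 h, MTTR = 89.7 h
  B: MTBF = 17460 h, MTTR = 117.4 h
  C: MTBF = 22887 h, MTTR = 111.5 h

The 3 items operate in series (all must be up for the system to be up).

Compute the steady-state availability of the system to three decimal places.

0.979

A(A) = MTBF/(MTBF+MTTR) = 9709/(9709+89.7) = 0.990846
A(B) = MTBF/(MTBF+MTTR) = 17460/(17460+117.4) = 0.993321
A(C) = MTBF/(MTBF+MTTR) = 22887/(22887+111.5) = 0.995152
Series availability: 0.990846 × 0.993321 × 0.995152 = 0.979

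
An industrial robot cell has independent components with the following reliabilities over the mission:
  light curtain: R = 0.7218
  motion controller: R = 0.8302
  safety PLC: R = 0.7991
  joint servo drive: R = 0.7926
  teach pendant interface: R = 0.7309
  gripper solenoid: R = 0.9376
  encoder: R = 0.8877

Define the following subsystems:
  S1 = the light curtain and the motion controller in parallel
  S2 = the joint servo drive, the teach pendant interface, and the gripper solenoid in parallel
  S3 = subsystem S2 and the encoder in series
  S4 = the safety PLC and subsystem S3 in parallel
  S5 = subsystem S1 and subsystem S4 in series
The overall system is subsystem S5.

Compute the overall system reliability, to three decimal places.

Parallel (light curtain and motion controller): 1 − (1 − 0.72180)(1 − 0.83020) = 0.95276
Parallel (joint servo drive, teach pendant interface, and gripper solenoid): 1 − (1 − 0.79260)(1 − 0.73090)(1 − 0.93760) = 0.99652
Series ([0.99652] and encoder): 0.99652 × 0.88770 = 0.88461
Parallel (safety PLC and [0.88461]): 1 − (1 − 0.79910)(1 − 0.88461) = 0.97682
Series ([0.95276] and [0.97682]): 0.95276 × 0.97682 = 0.931

0.931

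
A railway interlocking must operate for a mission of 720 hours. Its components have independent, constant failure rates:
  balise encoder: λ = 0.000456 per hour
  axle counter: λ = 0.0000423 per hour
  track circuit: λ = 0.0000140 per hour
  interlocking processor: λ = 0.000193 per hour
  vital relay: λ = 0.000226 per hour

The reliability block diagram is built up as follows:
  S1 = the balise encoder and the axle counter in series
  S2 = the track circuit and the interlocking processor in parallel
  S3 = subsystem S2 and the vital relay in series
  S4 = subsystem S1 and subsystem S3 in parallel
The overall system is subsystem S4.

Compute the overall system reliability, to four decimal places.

0.9544

R(balise encoder) = exp(−0.000456 × 720) = 0.720133
R(axle counter) = exp(−0.0000423 × 720) = 0.970003
R(track circuit) = exp(−0.0000140 × 720) = 0.989971
R(interlocking processor) = exp(−0.000193 × 720) = 0.870263
R(vital relay) = exp(−0.000226 × 720) = 0.849829
Series (balise encoder and axle counter): 0.720133 × 0.970003 = 0.698531
Parallel (track circuit and interlocking processor): 1 − (1 − 0.989971)(1 − 0.870263) = 0.998699
Series ([0.998699] and vital relay): 0.998699 × 0.849829 = 0.848723
Parallel ([0.698531] and [0.848723]): 1 − (1 − 0.698531)(1 − 0.848723) = 0.9544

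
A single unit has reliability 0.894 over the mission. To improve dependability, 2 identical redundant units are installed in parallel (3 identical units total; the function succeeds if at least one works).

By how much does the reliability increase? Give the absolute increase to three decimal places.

R_before = 0.894
R_after = 1 − (1 − 0.894)^3 = 0.999
ΔR = 0.999 − 0.894 = 0.105

0.105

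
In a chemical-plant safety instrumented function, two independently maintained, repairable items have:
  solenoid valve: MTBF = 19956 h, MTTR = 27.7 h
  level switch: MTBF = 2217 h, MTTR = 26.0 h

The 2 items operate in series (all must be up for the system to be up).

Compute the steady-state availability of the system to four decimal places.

0.9870

A(solenoid valve) = MTBF/(MTBF+MTTR) = 19956/(19956+27.7) = 0.998614
A(level switch) = MTBF/(MTBF+MTTR) = 2217/(2217+26.0) = 0.988408
Series availability: 0.998614 × 0.988408 = 0.9870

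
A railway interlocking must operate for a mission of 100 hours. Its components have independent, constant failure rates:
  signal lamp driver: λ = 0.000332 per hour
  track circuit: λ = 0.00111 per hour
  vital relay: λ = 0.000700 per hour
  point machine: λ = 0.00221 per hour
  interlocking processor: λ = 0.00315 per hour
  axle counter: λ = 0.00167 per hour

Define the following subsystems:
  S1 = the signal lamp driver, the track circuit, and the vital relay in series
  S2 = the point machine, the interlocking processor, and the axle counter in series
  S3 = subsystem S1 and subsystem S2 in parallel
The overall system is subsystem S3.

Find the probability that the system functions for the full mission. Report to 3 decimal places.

0.903

R(signal lamp driver) = exp(−0.000332 × 100) = 0.96735
R(track circuit) = exp(−0.00111 × 100) = 0.89494
R(vital relay) = exp(−0.000700 × 100) = 0.93239
R(point machine) = exp(−0.00221 × 100) = 0.80172
R(interlocking processor) = exp(−0.00315 × 100) = 0.72979
R(axle counter) = exp(−0.00167 × 100) = 0.84620
Series (signal lamp driver, track circuit, and vital relay): 0.96735 × 0.89494 × 0.93239 = 0.80719
Series (point machine, interlocking processor, and axle counter): 0.80172 × 0.72979 × 0.84620 = 0.49510
Parallel ([0.80719] and [0.49510]): 1 − (1 − 0.80719)(1 − 0.49510) = 0.903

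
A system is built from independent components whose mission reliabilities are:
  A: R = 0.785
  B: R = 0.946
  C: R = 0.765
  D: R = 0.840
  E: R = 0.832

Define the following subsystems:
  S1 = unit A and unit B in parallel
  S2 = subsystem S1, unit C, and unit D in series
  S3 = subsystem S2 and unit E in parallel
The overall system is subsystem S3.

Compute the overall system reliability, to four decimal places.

Parallel (A and B): 1 − (1 − 0.785000)(1 − 0.946000) = 0.988390
Series ([0.988390], C, and D): 0.988390 × 0.765000 × 0.840000 = 0.635139
Parallel ([0.635139] and E): 1 − (1 − 0.635139)(1 − 0.832000) = 0.9387

0.9387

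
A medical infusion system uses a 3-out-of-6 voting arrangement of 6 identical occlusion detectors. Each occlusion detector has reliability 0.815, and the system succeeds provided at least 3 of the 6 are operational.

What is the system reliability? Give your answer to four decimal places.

0.9872

R = Σ_{i=3}^{6} C(6,i) p^i (1−p)^{6−i} with p = 0.815
C(6,3)·0.815^3·0.185^3 = 0.068552
C(6,4)·0.815^4·0.185^2 = 0.226498
C(6,5)·0.815^5·0.185^1 = 0.399127
C(6,6)·0.815^6·0.185^0 = 0.293053
Sum = 0.9872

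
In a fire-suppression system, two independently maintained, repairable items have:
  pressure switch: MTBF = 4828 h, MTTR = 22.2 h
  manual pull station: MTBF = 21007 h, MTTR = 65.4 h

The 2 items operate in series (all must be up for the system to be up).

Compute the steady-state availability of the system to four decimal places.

0.9923

A(pressure switch) = MTBF/(MTBF+MTTR) = 4828/(4828+22.2) = 0.995423
A(manual pull station) = MTBF/(MTBF+MTTR) = 21007/(21007+65.4) = 0.996896
Series availability: 0.995423 × 0.996896 = 0.9923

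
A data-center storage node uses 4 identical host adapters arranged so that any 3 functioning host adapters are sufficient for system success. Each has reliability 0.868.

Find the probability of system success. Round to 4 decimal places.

0.9129

R = Σ_{i=3}^{4} C(4,i) p^i (1−p)^{4−i} with p = 0.868
C(4,3)·0.868^3·0.132^1 = 0.345297
C(4,4)·0.868^4·0.132^0 = 0.567648
Sum = 0.9129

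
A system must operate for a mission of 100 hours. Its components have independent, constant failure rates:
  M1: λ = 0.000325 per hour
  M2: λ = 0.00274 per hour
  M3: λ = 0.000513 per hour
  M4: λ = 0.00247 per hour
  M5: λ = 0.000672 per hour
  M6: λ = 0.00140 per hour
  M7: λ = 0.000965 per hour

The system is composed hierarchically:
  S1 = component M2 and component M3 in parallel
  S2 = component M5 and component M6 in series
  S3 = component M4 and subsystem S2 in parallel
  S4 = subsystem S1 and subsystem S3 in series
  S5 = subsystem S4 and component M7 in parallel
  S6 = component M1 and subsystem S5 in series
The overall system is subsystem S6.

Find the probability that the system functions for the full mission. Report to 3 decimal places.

R(M1) = exp(−0.000325 × 100) = 0.96802
R(M2) = exp(−0.00274 × 100) = 0.76033
R(M3) = exp(−0.000513 × 100) = 0.94999
R(M4) = exp(−0.00247 × 100) = 0.78114
R(M5) = exp(−0.000672 × 100) = 0.93501
R(M6) = exp(−0.00140 × 100) = 0.86936
R(M7) = exp(−0.000965 × 100) = 0.90801
Parallel (M2 and M3): 1 − (1 − 0.76033)(1 − 0.94999) = 0.98801
Series (M5 and M6): 0.93501 × 0.86936 = 0.81286
Parallel (M4 and [0.81286]): 1 − (1 − 0.78114)(1 − 0.81286) = 0.95904
Series ([0.98801] and [0.95904]): 0.98801 × 0.95904 = 0.94754
Parallel ([0.94754] and M7): 1 − (1 − 0.94754)(1 − 0.90801) = 0.99517
Series (M1 and [0.99517]): 0.96802 × 0.99517 = 0.963

0.963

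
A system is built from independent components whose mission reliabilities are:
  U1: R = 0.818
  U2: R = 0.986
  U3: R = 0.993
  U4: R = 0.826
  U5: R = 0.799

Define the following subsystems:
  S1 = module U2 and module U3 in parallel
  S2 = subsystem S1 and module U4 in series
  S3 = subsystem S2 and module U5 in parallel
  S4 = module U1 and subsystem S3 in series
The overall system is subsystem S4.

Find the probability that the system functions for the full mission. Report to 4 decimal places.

0.7894

Parallel (U2 and U3): 1 − (1 − 0.986000)(1 − 0.993000) = 0.999902
Series ([0.999902] and U4): 0.999902 × 0.826000 = 0.825919
Parallel ([0.825919] and U5): 1 − (1 − 0.825919)(1 − 0.799000) = 0.965010
Series (U1 and [0.965010]): 0.818000 × 0.965010 = 0.7894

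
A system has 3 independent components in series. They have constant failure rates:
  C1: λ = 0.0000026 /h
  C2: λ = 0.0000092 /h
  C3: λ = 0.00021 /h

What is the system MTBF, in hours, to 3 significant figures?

4510

Series of exponential components: λ_sys = Σ λ_i
λ_sys = 0.0000026 + 0.0000092 + 0.00021 = 2.2180e-04 /h
MTBF = 1 / λ_sys = 4510 h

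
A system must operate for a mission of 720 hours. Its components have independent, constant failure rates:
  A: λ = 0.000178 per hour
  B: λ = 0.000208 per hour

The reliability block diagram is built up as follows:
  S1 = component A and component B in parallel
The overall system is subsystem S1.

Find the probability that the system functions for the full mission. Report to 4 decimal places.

0.9833

R(A) = exp(−0.000178 × 720) = 0.879713
R(B) = exp(−0.000208 × 720) = 0.860915
Parallel (A and B): 1 − (1 − 0.879713)(1 − 0.860915) = 0.9833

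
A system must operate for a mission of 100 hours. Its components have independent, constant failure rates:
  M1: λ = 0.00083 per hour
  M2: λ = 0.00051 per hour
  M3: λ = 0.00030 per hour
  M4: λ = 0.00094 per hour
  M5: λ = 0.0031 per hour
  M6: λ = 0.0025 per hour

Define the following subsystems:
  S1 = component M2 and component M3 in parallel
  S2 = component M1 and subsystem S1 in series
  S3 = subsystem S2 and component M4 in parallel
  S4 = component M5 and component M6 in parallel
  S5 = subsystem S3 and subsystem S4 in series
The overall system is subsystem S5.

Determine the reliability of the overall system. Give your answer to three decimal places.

0.934

R(M1) = exp(−0.00083 × 100) = 0.92035
R(M2) = exp(−0.00051 × 100) = 0.95028
R(M3) = exp(−0.00030 × 100) = 0.97045
R(M4) = exp(−0.00094 × 100) = 0.91028
R(M5) = exp(−0.0031 × 100) = 0.73345
R(M6) = exp(−0.0025 × 100) = 0.77880
Parallel (M2 and M3): 1 − (1 − 0.95028)(1 − 0.97045) = 0.99853
Series (M1 and [0.99853]): 0.92035 × 0.99853 = 0.91900
Parallel ([0.91900] and M4): 1 − (1 − 0.91900)(1 − 0.91028) = 0.99273
Parallel (M5 and M6): 1 − (1 − 0.73345)(1 − 0.77880) = 0.94104
Series ([0.99273] and [0.94104]): 0.99273 × 0.94104 = 0.934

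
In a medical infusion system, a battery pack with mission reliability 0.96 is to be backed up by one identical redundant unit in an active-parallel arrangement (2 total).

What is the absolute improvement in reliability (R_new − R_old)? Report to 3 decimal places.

R_before = 0.96
R_after = 1 − (1 − 0.96)^2 = 0.998
ΔR = 0.998 − 0.96 = 0.038

0.038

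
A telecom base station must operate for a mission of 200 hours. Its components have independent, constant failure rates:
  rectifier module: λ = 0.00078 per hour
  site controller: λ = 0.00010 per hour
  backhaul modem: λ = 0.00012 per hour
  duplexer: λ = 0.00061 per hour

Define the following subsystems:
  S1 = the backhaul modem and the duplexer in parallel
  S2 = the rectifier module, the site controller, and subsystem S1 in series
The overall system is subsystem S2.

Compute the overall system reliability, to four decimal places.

R(rectifier module) = exp(−0.00078 × 200) = 0.855559
R(site controller) = exp(−0.00010 × 200) = 0.980199
R(backhaul modem) = exp(−0.00012 × 200) = 0.976286
R(duplexer) = exp(−0.00061 × 200) = 0.885148
Parallel (backhaul modem and duplexer): 1 − (1 − 0.976286)(1 − 0.885148) = 0.997276
Series (rectifier module, site controller, and [0.997276]): 0.855559 × 0.980199 × 0.997276 = 0.8363

0.8363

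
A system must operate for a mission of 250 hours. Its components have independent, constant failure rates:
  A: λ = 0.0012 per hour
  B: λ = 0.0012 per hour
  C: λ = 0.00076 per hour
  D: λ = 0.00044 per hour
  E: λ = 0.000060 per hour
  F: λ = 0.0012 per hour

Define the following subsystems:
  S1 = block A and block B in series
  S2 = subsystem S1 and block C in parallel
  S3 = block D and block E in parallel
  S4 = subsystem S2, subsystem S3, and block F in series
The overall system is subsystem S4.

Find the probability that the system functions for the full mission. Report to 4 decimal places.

0.6819

R(A) = exp(−0.0012 × 250) = 0.740818
R(B) = exp(−0.0012 × 250) = 0.740818
R(C) = exp(−0.00076 × 250) = 0.826959
R(D) = exp(−0.00044 × 250) = 0.895834
R(E) = exp(−0.000060 × 250) = 0.985112
R(F) = exp(−0.0012 × 250) = 0.740818
Series (A and B): 0.740818 × 0.740818 = 0.548811
Parallel ([0.548811] and C): 1 − (1 − 0.548811)(1 − 0.826959) = 0.921926
Parallel (D and E): 1 − (1 − 0.895834)(1 − 0.985112) = 0.998449
Series ([0.921926], [0.998449], and F): 0.921926 × 0.998449 × 0.740818 = 0.6819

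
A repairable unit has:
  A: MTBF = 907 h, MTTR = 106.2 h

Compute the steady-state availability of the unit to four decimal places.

0.8952

A(A) = MTBF/(MTBF+MTTR) = 907/(907+106.2) = 0.8952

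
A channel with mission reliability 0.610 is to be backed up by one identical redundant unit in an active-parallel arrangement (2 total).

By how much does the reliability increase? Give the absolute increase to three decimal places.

0.238

R_before = 0.610
R_after = 1 − (1 − 0.610)^2 = 0.848
ΔR = 0.848 − 0.610 = 0.238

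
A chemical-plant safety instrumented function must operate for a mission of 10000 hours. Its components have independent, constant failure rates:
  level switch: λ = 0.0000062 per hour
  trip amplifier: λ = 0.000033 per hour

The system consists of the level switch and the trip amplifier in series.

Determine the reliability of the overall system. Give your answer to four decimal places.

0.6757

R(level switch) = exp(−0.0000062 × 10000) = 0.939883
R(trip amplifier) = exp(−0.000033 × 10000) = 0.718924
Series (level switch and trip amplifier): 0.939883 × 0.718924 = 0.6757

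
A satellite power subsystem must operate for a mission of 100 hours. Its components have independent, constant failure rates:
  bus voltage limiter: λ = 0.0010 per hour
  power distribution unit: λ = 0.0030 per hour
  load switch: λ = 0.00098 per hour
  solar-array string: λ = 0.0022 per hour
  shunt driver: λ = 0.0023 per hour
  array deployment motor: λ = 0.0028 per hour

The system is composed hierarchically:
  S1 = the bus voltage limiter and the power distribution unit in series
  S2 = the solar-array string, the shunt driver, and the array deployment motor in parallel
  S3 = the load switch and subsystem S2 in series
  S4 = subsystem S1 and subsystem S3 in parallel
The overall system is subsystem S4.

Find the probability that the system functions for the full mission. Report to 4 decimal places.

0.9663

R(bus voltage limiter) = exp(−0.0010 × 100) = 0.904837
R(power distribution unit) = exp(−0.0030 × 100) = 0.740818
R(load switch) = exp(−0.00098 × 100) = 0.906649
R(solar-array string) = exp(−0.0022 × 100) = 0.802519
R(shunt driver) = exp(−0.0023 × 100) = 0.794534
R(array deployment motor) = exp(−0.0028 × 100) = 0.755784
Series (bus voltage limiter and power distribution unit): 0.904837 × 0.740818 = 0.670320
Parallel (solar-array string, shunt driver, and array deployment motor): 1 − (1 − 0.802519)(1 − 0.794534)(1 − 0.755784) = 0.990091
Series (load switch and [0.990091]): 0.906649 × 0.990091 = 0.897665
Parallel ([0.670320] and [0.897665]): 1 − (1 − 0.670320)(1 − 0.897665) = 0.9663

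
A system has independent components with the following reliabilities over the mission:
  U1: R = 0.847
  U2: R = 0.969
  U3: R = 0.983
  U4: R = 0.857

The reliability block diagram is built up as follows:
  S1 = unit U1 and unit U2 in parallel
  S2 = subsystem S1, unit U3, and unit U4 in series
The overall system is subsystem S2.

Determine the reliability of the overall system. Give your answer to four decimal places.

0.8384

Parallel (U1 and U2): 1 − (1 − 0.847000)(1 − 0.969000) = 0.995257
Series ([0.995257], U3, and U4): 0.995257 × 0.983000 × 0.857000 = 0.8384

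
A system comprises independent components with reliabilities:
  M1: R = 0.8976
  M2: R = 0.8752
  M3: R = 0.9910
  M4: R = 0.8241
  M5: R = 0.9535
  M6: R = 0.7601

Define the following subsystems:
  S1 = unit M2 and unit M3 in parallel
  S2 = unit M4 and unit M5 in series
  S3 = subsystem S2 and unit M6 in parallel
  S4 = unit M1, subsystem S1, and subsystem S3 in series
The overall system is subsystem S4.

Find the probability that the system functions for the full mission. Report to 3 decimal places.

0.851

Parallel (M2 and M3): 1 − (1 − 0.87520)(1 − 0.99100) = 0.99888
Series (M4 and M5): 0.82410 × 0.95350 = 0.78578
Parallel ([0.78578] and M6): 1 − (1 − 0.78578)(1 − 0.76010) = 0.94861
Series (M1, [0.99888], and [0.94861]): 0.89760 × 0.99888 × 0.94861 = 0.851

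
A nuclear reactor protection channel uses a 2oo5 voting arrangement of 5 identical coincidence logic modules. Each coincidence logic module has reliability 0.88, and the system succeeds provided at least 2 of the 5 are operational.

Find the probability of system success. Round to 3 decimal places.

R = Σ_{i=2}^{5} C(5,i) p^i (1−p)^{5−i} with p = 0.88
C(5,2)·0.88^2·0.12^3 = 0.01338
C(5,3)·0.88^3·0.12^2 = 0.09813
C(5,4)·0.88^4·0.12^1 = 0.35982
C(5,5)·0.88^5·0.12^0 = 0.52773
Sum = 0.999

0.999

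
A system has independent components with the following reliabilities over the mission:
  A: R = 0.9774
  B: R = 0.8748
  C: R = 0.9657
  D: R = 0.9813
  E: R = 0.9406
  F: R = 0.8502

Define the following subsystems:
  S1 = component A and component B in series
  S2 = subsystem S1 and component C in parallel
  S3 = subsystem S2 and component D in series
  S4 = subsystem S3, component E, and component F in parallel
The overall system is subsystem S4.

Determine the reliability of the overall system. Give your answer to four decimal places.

0.9998

Series (A and B): 0.977400 × 0.874800 = 0.855030
Parallel ([0.855030] and C): 1 − (1 − 0.855030)(1 − 0.965700) = 0.995028
Series ([0.995028] and D): 0.995028 × 0.981300 = 0.976421
Parallel ([0.976421], E, and F): 1 − (1 − 0.976421)(1 − 0.940600)(1 − 0.850200) = 0.9998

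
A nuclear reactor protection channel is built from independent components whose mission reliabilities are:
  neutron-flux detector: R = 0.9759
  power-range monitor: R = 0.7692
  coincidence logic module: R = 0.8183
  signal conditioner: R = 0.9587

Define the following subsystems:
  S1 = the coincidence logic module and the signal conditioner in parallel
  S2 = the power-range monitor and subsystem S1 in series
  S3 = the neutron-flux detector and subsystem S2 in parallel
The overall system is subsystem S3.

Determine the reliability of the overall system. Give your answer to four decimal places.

Parallel (coincidence logic module and signal conditioner): 1 − (1 − 0.818300)(1 − 0.958700) = 0.992496
Series (power-range monitor and [0.992496]): 0.769200 × 0.992496 = 0.763428
Parallel (neutron-flux detector and [0.763428]): 1 − (1 − 0.975900)(1 − 0.763428) = 0.9943

0.9943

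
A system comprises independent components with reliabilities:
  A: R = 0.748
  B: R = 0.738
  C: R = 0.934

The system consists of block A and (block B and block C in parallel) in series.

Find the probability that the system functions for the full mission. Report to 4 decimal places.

Parallel (B and C): 1 − (1 − 0.738000)(1 − 0.934000) = 0.982708
Series (A and [0.982708]): 0.748000 × 0.982708 = 0.7351

0.7351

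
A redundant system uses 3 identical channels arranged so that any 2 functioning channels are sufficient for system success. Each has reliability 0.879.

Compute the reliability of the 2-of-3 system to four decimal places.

R = Σ_{i=2}^{3} C(3,i) p^i (1−p)^{3−i} with p = 0.879
C(3,2)·0.879^2·0.121^1 = 0.280469
C(3,3)·0.879^3·0.121^0 = 0.679151
Sum = 0.9596

0.9596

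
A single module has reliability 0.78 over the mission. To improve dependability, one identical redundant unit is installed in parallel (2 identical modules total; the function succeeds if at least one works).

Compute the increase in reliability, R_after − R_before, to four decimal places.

R_before = 0.78
R_after = 1 − (1 − 0.78)^2 = 0.9516
ΔR = 0.9516 − 0.78 = 0.1716

0.1716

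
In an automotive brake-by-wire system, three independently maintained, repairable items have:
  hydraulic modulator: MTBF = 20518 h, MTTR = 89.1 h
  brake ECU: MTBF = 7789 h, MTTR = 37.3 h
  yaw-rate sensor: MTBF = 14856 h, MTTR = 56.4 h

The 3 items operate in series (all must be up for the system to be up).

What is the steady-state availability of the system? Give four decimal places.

0.9872

A(hydraulic modulator) = MTBF/(MTBF+MTTR) = 20518/(20518+89.1) = 0.995676
A(brake ECU) = MTBF/(MTBF+MTTR) = 7789/(7789+37.3) = 0.995234
A(yaw-rate sensor) = MTBF/(MTBF+MTTR) = 14856/(14856+56.4) = 0.996218
Series availability: 0.995676 × 0.995234 × 0.996218 = 0.9872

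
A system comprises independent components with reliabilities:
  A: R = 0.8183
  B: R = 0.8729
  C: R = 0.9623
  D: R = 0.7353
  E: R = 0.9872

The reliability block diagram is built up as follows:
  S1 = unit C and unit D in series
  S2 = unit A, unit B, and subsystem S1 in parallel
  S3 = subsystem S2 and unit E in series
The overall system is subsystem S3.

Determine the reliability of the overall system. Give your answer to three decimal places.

0.981

Series (C and D): 0.96230 × 0.73530 = 0.70758
Parallel (A, B, and [0.70758]): 1 − (1 − 0.81830)(1 − 0.87290)(1 − 0.70758) = 0.99325
Series ([0.99325] and E): 0.99325 × 0.98720 = 0.981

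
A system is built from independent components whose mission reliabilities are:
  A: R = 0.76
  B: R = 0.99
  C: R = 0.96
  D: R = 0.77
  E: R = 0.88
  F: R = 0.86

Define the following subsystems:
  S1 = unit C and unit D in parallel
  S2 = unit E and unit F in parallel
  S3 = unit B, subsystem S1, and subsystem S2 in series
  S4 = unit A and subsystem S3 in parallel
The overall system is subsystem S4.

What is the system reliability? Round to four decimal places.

Parallel (C and D): 1 − (1 − 0.960000)(1 − 0.770000) = 0.990800
Parallel (E and F): 1 − (1 − 0.880000)(1 − 0.860000) = 0.983200
Series (B, [0.990800], and [0.983200]): 0.990000 × 0.990800 × 0.983200 = 0.964413
Parallel (A and [0.964413]): 1 − (1 − 0.760000)(1 − 0.964413) = 0.9915

0.9915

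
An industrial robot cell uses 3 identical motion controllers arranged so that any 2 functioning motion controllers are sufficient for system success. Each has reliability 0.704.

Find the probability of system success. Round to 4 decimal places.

0.7890

R = Σ_{i=2}^{3} C(3,i) p^i (1−p)^{3−i} with p = 0.704
C(3,2)·0.704^2·0.296^1 = 0.440107
C(3,3)·0.704^3·0.296^0 = 0.348914
Sum = 0.7890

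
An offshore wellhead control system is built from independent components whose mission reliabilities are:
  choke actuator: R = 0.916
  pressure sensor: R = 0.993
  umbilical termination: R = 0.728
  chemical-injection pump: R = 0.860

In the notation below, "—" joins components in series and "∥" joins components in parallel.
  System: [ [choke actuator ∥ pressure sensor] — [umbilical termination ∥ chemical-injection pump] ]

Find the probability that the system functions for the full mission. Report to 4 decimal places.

Parallel (choke actuator and pressure sensor): 1 − (1 − 0.916000)(1 − 0.993000) = 0.999412
Parallel (umbilical termination and chemical-injection pump): 1 − (1 − 0.728000)(1 − 0.860000) = 0.961920
Series ([0.999412] and [0.961920]): 0.999412 × 0.961920 = 0.9614

0.9614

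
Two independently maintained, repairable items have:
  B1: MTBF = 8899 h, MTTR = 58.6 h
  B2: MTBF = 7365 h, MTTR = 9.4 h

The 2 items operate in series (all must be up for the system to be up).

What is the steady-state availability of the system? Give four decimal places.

0.9922

A(B1) = MTBF/(MTBF+MTTR) = 8899/(8899+58.6) = 0.993458
A(B2) = MTBF/(MTBF+MTTR) = 7365/(7365+9.4) = 0.998725
Series availability: 0.993458 × 0.998725 = 0.9922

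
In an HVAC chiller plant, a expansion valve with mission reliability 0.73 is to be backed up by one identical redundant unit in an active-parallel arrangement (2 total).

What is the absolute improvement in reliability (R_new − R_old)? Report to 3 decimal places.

0.197

R_before = 0.73
R_after = 1 − (1 − 0.73)^2 = 0.927
ΔR = 0.927 − 0.73 = 0.197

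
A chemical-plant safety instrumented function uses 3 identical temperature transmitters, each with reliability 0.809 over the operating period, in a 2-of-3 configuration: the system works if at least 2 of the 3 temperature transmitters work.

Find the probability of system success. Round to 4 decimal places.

R = Σ_{i=2}^{3} C(3,i) p^i (1−p)^{3−i} with p = 0.809
C(3,2)·0.809^2·0.191^1 = 0.375018
C(3,3)·0.809^3·0.191^0 = 0.529475
Sum = 0.9045

0.9045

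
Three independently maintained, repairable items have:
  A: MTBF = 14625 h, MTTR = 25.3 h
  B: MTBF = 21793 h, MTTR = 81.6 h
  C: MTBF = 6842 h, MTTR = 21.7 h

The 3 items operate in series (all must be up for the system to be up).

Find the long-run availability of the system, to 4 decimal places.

0.9914

A(A) = MTBF/(MTBF+MTTR) = 14625/(14625+25.3) = 0.998273
A(B) = MTBF/(MTBF+MTTR) = 21793/(21793+81.6) = 0.996270
A(C) = MTBF/(MTBF+MTTR) = 6842/(6842+21.7) = 0.996838
Series availability: 0.998273 × 0.996270 × 0.996838 = 0.9914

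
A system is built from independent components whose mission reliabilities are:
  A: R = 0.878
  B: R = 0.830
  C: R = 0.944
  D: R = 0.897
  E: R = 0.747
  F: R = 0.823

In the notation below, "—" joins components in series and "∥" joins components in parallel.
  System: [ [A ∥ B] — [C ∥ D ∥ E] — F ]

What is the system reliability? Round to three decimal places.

Parallel (A and B): 1 − (1 − 0.87800)(1 − 0.83000) = 0.97926
Parallel (C, D, and E): 1 − (1 − 0.94400)(1 − 0.89700)(1 − 0.74700) = 0.99854
Series ([0.97926], [0.99854], and F): 0.97926 × 0.99854 × 0.82300 = 0.805

0.805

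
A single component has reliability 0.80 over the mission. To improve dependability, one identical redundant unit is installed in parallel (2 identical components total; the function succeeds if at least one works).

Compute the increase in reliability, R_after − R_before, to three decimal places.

0.160

R_before = 0.80
R_after = 1 − (1 − 0.80)^2 = 0.960
ΔR = 0.960 − 0.80 = 0.160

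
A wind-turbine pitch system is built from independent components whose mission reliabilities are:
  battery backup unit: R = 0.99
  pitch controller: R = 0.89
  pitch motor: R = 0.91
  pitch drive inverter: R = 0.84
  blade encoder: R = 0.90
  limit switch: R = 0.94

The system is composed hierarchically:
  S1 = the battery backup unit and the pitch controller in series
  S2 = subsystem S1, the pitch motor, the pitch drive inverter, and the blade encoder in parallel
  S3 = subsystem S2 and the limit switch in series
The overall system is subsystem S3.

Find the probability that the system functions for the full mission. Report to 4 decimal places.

Series (battery backup unit and pitch controller): 0.990000 × 0.890000 = 0.881100
Parallel ([0.881100], pitch motor, pitch drive inverter, and blade encoder): 1 − (1 − 0.881100)(1 − 0.910000)(1 − 0.840000)(1 − 0.900000) = 0.999829
Series ([0.999829] and limit switch): 0.999829 × 0.940000 = 0.9398

0.9398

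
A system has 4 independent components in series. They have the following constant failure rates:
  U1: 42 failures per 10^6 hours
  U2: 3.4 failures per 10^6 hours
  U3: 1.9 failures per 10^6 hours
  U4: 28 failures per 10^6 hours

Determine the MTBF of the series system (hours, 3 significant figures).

13300

Series of exponential components: λ_sys = Σ λ_i
λ_sys = 0.000042 + 0.0000034 + 0.0000019 + 0.000028 = 7.5300e-05 /h
MTBF = 1 / λ_sys = 13300 h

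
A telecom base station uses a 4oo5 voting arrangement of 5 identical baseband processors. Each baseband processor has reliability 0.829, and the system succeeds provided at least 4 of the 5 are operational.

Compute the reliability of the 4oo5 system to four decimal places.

R = Σ_{i=4}^{5} C(5,i) p^i (1−p)^{5−i} with p = 0.829
C(5,4)·0.829^4·0.171^1 = 0.403817
C(5,5)·0.829^5·0.171^0 = 0.391537
Sum = 0.7954

0.7954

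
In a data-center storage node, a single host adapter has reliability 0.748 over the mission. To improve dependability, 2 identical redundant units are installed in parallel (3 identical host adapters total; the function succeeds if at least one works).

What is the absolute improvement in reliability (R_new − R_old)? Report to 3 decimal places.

R_before = 0.748
R_after = 1 − (1 − 0.748)^3 = 0.984
ΔR = 0.984 − 0.748 = 0.236

0.236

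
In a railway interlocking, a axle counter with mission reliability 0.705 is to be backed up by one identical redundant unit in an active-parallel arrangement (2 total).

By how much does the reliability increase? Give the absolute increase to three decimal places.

0.208

R_before = 0.705
R_after = 1 − (1 − 0.705)^2 = 0.913
ΔR = 0.913 − 0.705 = 0.208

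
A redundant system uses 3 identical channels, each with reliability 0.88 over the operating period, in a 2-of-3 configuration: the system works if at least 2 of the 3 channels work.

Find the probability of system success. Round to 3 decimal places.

0.960

R = Σ_{i=2}^{3} C(3,i) p^i (1−p)^{3−i} with p = 0.88
C(3,2)·0.88^2·0.12^1 = 0.27878
C(3,3)·0.88^3·0.12^0 = 0.68147
Sum = 0.960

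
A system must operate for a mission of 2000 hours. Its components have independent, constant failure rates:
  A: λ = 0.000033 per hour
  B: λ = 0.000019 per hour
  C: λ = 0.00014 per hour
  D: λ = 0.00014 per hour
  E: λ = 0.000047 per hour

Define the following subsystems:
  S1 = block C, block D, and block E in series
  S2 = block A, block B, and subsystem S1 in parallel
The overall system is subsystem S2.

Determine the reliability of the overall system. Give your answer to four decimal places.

0.9989

R(A) = exp(−0.000033 × 2000) = 0.936131
R(B) = exp(−0.000019 × 2000) = 0.962713
R(C) = exp(−0.00014 × 2000) = 0.755784
R(D) = exp(−0.00014 × 2000) = 0.755784
R(E) = exp(−0.000047 × 2000) = 0.910283
Series (C, D, and E): 0.755784 × 0.755784 × 0.910283 = 0.519962
Parallel (A, B, and [0.519962]): 1 − (1 − 0.936131)(1 − 0.962713)(1 − 0.519962) = 0.9989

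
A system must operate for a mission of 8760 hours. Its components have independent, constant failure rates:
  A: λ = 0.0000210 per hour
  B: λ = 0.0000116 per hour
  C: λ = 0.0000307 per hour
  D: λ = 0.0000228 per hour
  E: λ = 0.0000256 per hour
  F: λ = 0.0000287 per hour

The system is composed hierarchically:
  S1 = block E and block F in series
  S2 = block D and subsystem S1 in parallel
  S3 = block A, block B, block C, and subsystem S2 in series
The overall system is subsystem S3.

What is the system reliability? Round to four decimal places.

0.5350

R(A) = exp(−0.0000210 × 8760) = 0.831969
R(B) = exp(−0.0000116 × 8760) = 0.903376
R(C) = exp(−0.0000307 × 8760) = 0.764195
R(D) = exp(−0.0000228 × 8760) = 0.818953
R(E) = exp(−0.0000256 × 8760) = 0.799111
R(F) = exp(−0.0000287 × 8760) = 0.777702
Series (E and F): 0.799111 × 0.777702 = 0.621470
Parallel (D and [0.621470]): 1 − (1 − 0.818953)(1 − 0.621470) = 0.931468
Series (A, B, C, and [0.931468]): 0.831969 × 0.903376 × 0.764195 × 0.931468 = 0.5350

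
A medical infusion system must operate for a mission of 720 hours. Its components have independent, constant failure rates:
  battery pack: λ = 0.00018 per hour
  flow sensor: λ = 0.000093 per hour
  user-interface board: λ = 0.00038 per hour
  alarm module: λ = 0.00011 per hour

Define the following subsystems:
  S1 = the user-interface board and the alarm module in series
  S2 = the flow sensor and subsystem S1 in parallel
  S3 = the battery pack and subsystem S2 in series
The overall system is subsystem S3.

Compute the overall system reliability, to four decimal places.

R(battery pack) = exp(−0.00018 × 720) = 0.878447
R(flow sensor) = exp(−0.000093 × 720) = 0.935233
R(user-interface board) = exp(−0.00038 × 720) = 0.760636
R(alarm module) = exp(−0.00011 × 720) = 0.923855
Series (user-interface board and alarm module): 0.760636 × 0.923855 = 0.702717
Parallel (flow sensor and [0.702717]): 1 − (1 − 0.935233)(1 − 0.702717) = 0.980746
Series (battery pack and [0.980746]): 0.878447 × 0.980746 = 0.8615

0.8615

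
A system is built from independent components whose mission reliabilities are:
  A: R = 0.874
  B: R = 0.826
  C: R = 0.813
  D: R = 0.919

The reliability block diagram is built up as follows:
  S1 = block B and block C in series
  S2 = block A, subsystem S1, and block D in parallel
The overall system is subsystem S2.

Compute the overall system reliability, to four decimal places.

Series (B and C): 0.826000 × 0.813000 = 0.671538
Parallel (A, [0.671538], and D): 1 − (1 − 0.874000)(1 − 0.671538)(1 − 0.919000) = 0.9966

0.9966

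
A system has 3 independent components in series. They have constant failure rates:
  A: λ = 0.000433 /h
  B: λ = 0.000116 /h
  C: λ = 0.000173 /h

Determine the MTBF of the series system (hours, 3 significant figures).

1390

Series of exponential components: λ_sys = Σ λ_i
λ_sys = 0.000433 + 0.000116 + 0.000173 = 7.2200e-04 /h
MTBF = 1 / λ_sys = 1390 h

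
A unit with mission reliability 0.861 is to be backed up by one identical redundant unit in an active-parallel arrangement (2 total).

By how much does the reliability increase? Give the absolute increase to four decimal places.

R_before = 0.861
R_after = 1 − (1 − 0.861)^2 = 0.9807
ΔR = 0.9807 − 0.861 = 0.1197

0.1197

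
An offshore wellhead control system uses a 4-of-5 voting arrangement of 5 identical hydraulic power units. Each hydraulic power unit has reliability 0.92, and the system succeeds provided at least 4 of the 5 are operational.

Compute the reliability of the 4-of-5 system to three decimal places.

R = Σ_{i=4}^{5} C(5,i) p^i (1−p)^{5−i} with p = 0.92
C(5,4)·0.92^4·0.08^1 = 0.28656
C(5,5)·0.92^5·0.08^0 = 0.65908
Sum = 0.946

0.946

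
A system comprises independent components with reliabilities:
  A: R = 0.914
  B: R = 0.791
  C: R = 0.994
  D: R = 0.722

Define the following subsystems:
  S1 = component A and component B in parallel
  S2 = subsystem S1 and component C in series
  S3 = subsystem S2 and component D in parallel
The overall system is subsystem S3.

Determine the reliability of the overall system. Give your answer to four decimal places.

0.9934

Parallel (A and B): 1 − (1 − 0.914000)(1 − 0.791000) = 0.982026
Series ([0.982026] and C): 0.982026 × 0.994000 = 0.976134
Parallel ([0.976134] and D): 1 − (1 − 0.976134)(1 − 0.722000) = 0.9934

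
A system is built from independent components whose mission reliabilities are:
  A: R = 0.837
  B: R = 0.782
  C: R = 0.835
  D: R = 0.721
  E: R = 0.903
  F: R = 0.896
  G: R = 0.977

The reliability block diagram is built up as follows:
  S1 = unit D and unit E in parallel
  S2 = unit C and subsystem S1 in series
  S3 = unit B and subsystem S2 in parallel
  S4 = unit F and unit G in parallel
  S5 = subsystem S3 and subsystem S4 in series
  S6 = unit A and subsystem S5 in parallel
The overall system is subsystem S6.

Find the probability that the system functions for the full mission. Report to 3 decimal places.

Parallel (D and E): 1 − (1 − 0.72100)(1 − 0.90300) = 0.97294
Series (C and [0.97294]): 0.83500 × 0.97294 = 0.81240
Parallel (B and [0.81240]): 1 − (1 − 0.78200)(1 − 0.81240) = 0.95910
Parallel (F and G): 1 − (1 − 0.89600)(1 − 0.97700) = 0.99761
Series ([0.95910] and [0.99761]): 0.95910 × 0.99761 = 0.95681
Parallel (A and [0.95681]): 1 − (1 − 0.83700)(1 − 0.95681) = 0.993

0.993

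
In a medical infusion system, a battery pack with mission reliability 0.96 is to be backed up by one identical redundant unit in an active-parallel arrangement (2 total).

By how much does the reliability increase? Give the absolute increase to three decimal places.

0.038

R_before = 0.96
R_after = 1 − (1 − 0.96)^2 = 0.998
ΔR = 0.998 − 0.96 = 0.038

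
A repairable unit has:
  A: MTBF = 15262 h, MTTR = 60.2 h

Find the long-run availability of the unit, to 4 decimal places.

0.9961

A(A) = MTBF/(MTBF+MTTR) = 15262/(15262+60.2) = 0.9961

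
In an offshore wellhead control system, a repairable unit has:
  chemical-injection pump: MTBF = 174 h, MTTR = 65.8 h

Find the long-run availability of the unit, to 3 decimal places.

A(chemical-injection pump) = MTBF/(MTBF+MTTR) = 174/(174+65.8) = 0.726

0.726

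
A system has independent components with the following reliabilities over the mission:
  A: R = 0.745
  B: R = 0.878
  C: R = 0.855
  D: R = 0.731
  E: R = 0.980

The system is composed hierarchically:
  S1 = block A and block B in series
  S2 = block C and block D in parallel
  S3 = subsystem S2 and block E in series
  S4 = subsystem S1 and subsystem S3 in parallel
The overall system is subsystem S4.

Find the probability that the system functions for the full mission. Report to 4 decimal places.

0.9799

Series (A and B): 0.745000 × 0.878000 = 0.654110
Parallel (C and D): 1 − (1 − 0.855000)(1 − 0.731000) = 0.960995
Series ([0.960995] and E): 0.960995 × 0.980000 = 0.941775
Parallel ([0.654110] and [0.941775]): 1 − (1 − 0.654110)(1 − 0.941775) = 0.9799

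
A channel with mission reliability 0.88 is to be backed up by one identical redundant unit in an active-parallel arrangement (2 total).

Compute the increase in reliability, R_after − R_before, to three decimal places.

R_before = 0.88
R_after = 1 − (1 − 0.88)^2 = 0.986
ΔR = 0.986 − 0.88 = 0.106

0.106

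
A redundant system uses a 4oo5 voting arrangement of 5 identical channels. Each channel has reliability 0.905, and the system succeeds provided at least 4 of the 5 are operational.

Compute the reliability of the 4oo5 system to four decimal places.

R = Σ_{i=4}^{5} C(5,i) p^i (1−p)^{5−i} with p = 0.905
C(5,4)·0.905^4·0.095^1 = 0.318631
C(5,5)·0.905^5·0.095^0 = 0.607076
Sum = 0.9257

0.9257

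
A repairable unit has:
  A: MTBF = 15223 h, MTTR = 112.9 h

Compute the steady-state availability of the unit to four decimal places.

0.9926

A(A) = MTBF/(MTBF+MTTR) = 15223/(15223+112.9) = 0.9926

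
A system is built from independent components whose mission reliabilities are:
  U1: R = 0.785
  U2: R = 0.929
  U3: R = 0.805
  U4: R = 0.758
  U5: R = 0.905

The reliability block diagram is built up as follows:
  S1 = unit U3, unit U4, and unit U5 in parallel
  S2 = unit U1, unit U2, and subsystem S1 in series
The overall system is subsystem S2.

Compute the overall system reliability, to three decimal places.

Parallel (U3, U4, and U5): 1 − (1 − 0.80500)(1 − 0.75800)(1 − 0.90500) = 0.99552
Series (U1, U2, and [0.99552]): 0.78500 × 0.92900 × 0.99552 = 0.726

0.726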